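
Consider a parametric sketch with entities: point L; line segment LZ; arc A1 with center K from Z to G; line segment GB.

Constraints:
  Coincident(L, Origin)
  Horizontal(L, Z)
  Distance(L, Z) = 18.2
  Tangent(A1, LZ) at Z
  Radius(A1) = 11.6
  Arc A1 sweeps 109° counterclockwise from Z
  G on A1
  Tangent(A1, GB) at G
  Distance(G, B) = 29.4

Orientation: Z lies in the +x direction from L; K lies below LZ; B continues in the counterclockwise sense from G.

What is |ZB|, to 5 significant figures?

43.197

L is at the origin; L and Z share the same y with |LZ| = 18.2 and Z on the +x side, so Z = (18.200, 0.0000). Since A1 is tangent to LZ there, KZ ⟂ LZ, so K = Z + (0, -11.6) = (18.200, -11.600). On A1, Z sits at bearing 90° from K; a 109° counterclockwise sweep puts G at bearing 199°, so G = K + 11.6·(cos 199°, sin 199°) = (7.2320, -15.377). The tangent condition forces KG to be normal to GB, so GB runs along (−sin 199°, cos 199°); with |GB| = 29.4, B = (16.804, -43.175). Then |ZB| = |B − Z| = 43.197.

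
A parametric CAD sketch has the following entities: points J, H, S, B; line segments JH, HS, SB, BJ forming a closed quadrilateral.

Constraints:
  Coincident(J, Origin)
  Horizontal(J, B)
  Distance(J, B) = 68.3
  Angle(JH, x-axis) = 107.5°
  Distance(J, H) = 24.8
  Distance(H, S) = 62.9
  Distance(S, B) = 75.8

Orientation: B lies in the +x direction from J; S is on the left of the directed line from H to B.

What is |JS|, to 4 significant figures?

77.79

Checks: |HS| = 62.90 ✓; |SB| = 75.80 ✓.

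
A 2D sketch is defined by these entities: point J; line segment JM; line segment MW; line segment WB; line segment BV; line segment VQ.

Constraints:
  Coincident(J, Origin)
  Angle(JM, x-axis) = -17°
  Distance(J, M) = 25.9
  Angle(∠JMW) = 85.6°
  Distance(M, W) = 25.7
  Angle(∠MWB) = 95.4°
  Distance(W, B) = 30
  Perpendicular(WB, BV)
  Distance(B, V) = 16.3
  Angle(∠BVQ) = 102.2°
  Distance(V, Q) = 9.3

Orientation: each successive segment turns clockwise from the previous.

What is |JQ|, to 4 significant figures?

8.186

J is at the origin; JM runs at -17.0° with length 25.9, so M = (24.77, -7.572). ∠JMW = 85.6° gives MW at -111.4° from the x-axis; with |MW| = 25.7, W = (15.39, -31.50). ∠MWB = 95.4° gives WB at 164.0° from the x-axis; with |WB| = 30.0, B = (-13.45, -23.23). WB ⟂ BV, so BV runs at 74.00°; with |BV| = 16.3, V = (-8.954, -7.563). ∠BVQ = 102.2° gives VQ at -3.800° from the x-axis; with |VQ| = 9.3, Q = (0.3256, -8.179). Then |JQ| = |Q − J| = 8.186.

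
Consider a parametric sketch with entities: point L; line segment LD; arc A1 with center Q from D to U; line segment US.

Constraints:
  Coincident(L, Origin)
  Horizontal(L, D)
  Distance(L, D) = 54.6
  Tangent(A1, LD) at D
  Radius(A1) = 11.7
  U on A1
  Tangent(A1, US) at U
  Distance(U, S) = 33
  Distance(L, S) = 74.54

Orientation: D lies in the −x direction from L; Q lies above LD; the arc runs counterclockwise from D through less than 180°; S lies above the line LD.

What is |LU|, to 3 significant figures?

47.1

L is at the origin; L and D share the same y with |LD| = 54.6 and D on the −x side, so D = (-54.6, 0.00). A1 meets LD tangentially, so QD is at right angles to LD, so Q = D + (0, 11.7) = (-54.6, 11.7). Since QU ⟂ US (tangency), |QS| = √(11.7² + 33.0²) = 35.0 regardless of where U sits on A1. So S lies on both circle(L, 74.54) and circle(Q, 35.0); the above-LD intersection is S = (-58.2, 46.5). U is the foot of the tangent from S: U = (-44.0, 16.7).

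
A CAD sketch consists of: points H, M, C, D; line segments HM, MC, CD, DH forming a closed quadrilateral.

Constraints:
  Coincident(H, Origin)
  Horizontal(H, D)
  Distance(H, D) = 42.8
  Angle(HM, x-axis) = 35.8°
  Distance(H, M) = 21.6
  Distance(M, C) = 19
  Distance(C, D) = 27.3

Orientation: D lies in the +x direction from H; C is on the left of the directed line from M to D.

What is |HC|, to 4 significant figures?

40.56

Checks: H = (0.00, 0.00) ✓; |MC| = 19.00 ✓; |CD| = 27.30 ✓.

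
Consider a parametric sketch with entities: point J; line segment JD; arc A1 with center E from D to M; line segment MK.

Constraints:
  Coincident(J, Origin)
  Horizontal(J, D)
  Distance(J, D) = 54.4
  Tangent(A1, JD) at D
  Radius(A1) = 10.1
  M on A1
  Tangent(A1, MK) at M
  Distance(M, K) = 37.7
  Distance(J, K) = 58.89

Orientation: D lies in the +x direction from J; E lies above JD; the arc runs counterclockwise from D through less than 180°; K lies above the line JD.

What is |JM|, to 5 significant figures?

64.277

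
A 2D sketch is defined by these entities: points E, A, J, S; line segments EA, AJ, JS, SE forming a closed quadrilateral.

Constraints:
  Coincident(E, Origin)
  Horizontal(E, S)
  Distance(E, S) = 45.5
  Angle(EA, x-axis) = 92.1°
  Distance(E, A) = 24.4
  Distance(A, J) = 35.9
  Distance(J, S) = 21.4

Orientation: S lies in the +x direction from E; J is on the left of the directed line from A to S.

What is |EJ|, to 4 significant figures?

39.07

E is at the origin; ES is horizontal with |ES| = 45.5 and S in +x, so S = (45.5, 0). EA runs at 92.1° with |EA| = 24.4, so A = (-0.8941, 24.38). J is determined by |AJ| = 35.9 and |JS| = 21.4 together: it lies at the intersection of circle(A, 35.9) and circle(S, 21.4). With |AS| = 52.41, the foot of the radical line on AS is 34.13 from A and the perpendicular offset is √(35.9² − 34.13²) = 11.13. Taking the left-of-AS solution: J = (34.50, 18.35).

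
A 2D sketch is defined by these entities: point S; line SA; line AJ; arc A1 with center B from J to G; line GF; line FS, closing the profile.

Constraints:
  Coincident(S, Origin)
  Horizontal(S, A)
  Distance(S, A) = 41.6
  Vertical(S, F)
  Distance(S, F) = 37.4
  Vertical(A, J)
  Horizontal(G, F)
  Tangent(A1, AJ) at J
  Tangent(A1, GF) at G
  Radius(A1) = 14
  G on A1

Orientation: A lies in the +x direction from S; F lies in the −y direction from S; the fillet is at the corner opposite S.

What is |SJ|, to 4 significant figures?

47.73

S is at the origin; S and A share the same y with |SA| = 41.6 and A on the +x side, so A = (41.60, 0.000). SF is vertical with |SF| = 37.4 and F on the −y side, so F = (0.000, -37.40). The virtual corner opposite S is at (41.60, -37.40). A1 meets AJ tangentially, so BJ is at right angles to AJ and the tangent condition forces BG to be normal to GF, with radius 14.0, so the center B sits 14.0 in from both sides at B = (27.60, -23.40). That places the tangent points at J = (41.60, -23.40) on AJ and G = (27.60, -37.40) on GF. Then |SJ| = |J − S| = 47.73.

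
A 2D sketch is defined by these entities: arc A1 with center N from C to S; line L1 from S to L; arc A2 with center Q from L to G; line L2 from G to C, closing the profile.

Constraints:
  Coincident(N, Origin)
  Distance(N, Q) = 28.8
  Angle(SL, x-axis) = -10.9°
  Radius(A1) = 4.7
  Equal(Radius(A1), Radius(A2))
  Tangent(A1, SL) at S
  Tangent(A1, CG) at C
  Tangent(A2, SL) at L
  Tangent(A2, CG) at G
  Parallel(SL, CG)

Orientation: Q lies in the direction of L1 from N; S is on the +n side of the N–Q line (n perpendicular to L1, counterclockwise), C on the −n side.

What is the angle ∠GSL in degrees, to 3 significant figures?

18.1°

The slot axis is L1's direction at -10.9°, so u = (cos -10.9°, sin -10.9°) = (0.982, -0.189) and n = (−sin -10.9°, cos -10.9°) = (0.189, 0.982). N is at the origin and Q lies 28.8 along u from N, so Q = 28.8·u = (28.3, -5.45). Tangency of A1 to both parallel lines with radius 4.7 puts S and C at N ± 4.7·n: S = (0.889, 4.62), C = (-0.889, -4.62). Equal radii place L and G the same way about Q: L = Q + 4.7·n = (29.2, -0.831), G = Q − 4.7·n = (27.4, -10.1). Then cos ∠GSL = SG·SL / (|SG||SL|), giving 18.1°.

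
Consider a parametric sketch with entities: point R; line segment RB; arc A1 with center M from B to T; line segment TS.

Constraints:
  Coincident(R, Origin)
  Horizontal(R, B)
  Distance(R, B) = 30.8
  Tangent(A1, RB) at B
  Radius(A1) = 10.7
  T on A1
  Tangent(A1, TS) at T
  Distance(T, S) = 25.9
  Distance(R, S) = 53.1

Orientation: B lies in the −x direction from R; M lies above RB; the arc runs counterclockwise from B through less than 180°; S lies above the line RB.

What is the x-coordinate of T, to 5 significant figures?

-22.077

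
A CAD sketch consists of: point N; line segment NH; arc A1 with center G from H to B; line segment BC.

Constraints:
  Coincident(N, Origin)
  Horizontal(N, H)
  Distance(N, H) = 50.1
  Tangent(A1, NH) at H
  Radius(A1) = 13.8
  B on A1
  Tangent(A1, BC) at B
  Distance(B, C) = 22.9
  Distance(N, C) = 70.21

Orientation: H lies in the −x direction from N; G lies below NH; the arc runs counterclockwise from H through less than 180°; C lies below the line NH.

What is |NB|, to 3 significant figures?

65.8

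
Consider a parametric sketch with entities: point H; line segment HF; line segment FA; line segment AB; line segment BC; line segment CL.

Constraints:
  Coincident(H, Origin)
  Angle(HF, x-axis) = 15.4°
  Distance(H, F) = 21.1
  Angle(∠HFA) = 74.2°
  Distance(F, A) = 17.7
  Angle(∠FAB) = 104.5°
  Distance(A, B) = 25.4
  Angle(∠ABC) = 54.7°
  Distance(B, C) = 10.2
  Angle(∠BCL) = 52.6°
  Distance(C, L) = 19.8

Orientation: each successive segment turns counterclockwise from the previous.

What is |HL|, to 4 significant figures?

27.41

H is at the origin; HF runs at 15.4° with length 21.1, so F = (20.34, 5.603). ∠HFA = 74.2° gives FA at 121.2° from the x-axis; with |FA| = 17.7, A = (11.17, 20.74). ∠FAB = 104.5° gives AB at -163.3° from the x-axis; with |AB| = 25.4, B = (-13.16, 13.44). ∠ABC = 54.7° gives BC at -38.00° from the x-axis; with |BC| = 10.2, C = (-5.118, 7.164). ∠BCL = 52.6° gives CL at 89.40° from the x-axis; with |CL| = 19.8, L = (-4.910, 26.96). Then |HL| = |L − H| = 27.41.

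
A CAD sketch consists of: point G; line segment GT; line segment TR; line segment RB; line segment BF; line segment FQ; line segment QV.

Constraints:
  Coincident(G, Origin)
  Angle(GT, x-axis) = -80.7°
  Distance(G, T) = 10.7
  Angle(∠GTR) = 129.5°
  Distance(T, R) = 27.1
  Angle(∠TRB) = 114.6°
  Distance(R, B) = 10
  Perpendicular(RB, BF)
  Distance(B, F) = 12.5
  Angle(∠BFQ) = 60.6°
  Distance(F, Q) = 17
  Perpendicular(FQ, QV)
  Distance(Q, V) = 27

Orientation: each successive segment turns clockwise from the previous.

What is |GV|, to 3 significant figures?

55.7

G is at the origin; GT runs at -80.7° with length 10.7, so T = (1.73, -10.6). ∠GTR = 129.5° gives TR at -131° from the x-axis; with |TR| = 27.1, R = (-16.1, -30.9). ∠TRB = 114.6° gives RB at 163° from the x-axis; with |RB| = 10.0, B = (-25.7, -28.1). RB is perpendicular to BF, so BF runs at 73.4°; with |BF| = 12.5, F = (-22.1, -16.1). ∠BFQ = 60.6° gives FQ at -46.0° from the x-axis; with |FQ| = 17.0, Q = (-10.3, -28.3). FQ ⟂ QV, so QV runs at -136°; with |QV| = 27.0, V = (-29.7, -47.1). Then |GV| = |V − G| = 55.7.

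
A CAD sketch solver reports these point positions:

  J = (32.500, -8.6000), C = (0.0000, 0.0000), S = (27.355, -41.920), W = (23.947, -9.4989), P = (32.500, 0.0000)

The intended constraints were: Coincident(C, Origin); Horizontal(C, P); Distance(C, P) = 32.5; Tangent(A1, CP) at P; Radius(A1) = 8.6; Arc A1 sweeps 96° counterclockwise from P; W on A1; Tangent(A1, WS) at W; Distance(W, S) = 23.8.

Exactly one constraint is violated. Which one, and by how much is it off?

Distance(W, S) = 23.8 — off by 8.80.

C = (0.00, 0.00) ✓; C.y = 0.00, P.y = 0.00 ✓; |CP| = 32.50 ✓; ∠(JP, PC) = 90.00° ✓; |JP| = 8.600 ✓; bearing(J→W) − bearing(J→P) = 96.00° ✓; |JW| = 8.600 ✓; ∠(JW, WS) = 90.00° ✓; |WS| = 32.60 ✗.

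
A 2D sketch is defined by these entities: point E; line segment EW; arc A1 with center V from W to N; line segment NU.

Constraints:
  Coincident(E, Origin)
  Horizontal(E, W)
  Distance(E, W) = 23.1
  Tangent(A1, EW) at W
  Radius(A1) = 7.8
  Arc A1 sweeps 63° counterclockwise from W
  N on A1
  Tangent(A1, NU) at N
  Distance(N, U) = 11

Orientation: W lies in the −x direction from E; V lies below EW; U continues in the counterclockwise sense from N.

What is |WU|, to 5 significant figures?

18.448

E is at the origin; EW is horizontal with |EW| = 23.1 and W on the −x side, so W = (-23.100, 0.0000). A1 meets EW tangentially, so VW is at right angles to EW, so V = W + (0, -7.8) = (-23.100, -7.8000). On A1, W sits at bearing 90° from V; a 63° counterclockwise sweep puts N at bearing 153°, so N = V + 7.8·(cos 153°, sin 153°) = (-30.050, -4.2589). Since A1 is tangent to NU there, VN ⟂ NU, so NU runs along (−sin 153°, cos 153°); with |NU| = 11.0, U = (-35.044, -14.060). Then |WU| = |U − W| = 18.448.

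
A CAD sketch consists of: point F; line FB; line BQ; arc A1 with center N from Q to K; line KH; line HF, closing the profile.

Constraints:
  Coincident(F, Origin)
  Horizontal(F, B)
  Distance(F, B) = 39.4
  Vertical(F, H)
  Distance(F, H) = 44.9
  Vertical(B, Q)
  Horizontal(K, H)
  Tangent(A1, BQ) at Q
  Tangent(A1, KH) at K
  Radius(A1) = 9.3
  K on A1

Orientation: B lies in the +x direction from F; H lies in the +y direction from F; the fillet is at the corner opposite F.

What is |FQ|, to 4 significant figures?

53.10

The virtual corner opposite F is at (39.40, 44.90). Tangency of A1 to BQ means the radius NQ is perpendicular to BQ and tangency of A1 to KH means the radius NK is perpendicular to KH, with radius 9.3, so the center N sits 9.3 in from both sides at N = (30.10, 35.60). That places the tangent points at Q = (39.40, 35.60) on BQ and K = (30.10, 44.90) on KH. Then |FQ| = |Q − F| = 53.10.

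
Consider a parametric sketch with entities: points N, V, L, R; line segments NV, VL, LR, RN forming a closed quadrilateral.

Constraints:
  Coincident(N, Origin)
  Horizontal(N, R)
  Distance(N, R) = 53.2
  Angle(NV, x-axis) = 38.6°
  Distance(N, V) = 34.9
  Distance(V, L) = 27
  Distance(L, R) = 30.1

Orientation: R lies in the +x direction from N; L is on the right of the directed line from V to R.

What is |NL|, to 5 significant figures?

24.030

Checks: |VL| = 27.00 ✓; |LR| = 30.10 ✓.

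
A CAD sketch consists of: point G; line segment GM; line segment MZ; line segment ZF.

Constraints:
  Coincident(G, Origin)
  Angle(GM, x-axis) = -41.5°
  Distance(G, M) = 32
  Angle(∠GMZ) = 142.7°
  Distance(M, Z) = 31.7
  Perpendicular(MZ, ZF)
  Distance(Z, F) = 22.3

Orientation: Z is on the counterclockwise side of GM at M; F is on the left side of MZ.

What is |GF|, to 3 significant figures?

57.2

G is at the origin; GM runs at -41.5° with length 32.0, so M = 32.0·(cos -41.5°, sin -41.5°) = (24.0, -21.2). ∠GMZ = 142.7°, so MZ runs at -41.5° + (180° − 142.7°) = -4.20° from the x-axis; with |MZ| = 31.7, Z = M + 31.7·(cos -4.20°, sin -4.20°) = (55.6, -23.5). MZ is perpendicular to ZF; with |ZF| = 22.3 on the left of MZ, F = Z + 22.3·(0.0732, 0.997) = (57.2, -1.29). Then |GF| = |F − G| = 57.2.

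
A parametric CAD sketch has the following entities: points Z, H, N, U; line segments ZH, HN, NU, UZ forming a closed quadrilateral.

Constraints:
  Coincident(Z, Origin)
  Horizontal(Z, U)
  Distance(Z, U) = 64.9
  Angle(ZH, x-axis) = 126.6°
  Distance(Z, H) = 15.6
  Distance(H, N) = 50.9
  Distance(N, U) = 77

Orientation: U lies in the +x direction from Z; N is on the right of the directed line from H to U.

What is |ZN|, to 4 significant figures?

37.93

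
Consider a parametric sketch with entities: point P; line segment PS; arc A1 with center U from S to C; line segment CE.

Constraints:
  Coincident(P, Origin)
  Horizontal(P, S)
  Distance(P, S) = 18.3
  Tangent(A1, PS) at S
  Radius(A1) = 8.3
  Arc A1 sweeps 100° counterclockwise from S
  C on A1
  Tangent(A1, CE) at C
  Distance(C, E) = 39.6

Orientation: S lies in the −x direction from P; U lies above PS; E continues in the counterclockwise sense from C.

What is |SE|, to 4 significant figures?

48.76

On A1, S sits at bearing -90° from U; a 100° counterclockwise sweep puts C at bearing 10°, so C = U + 8.3·(cos 10°, sin 10°) = (-10.13, 9.741). The tangent condition forces UC to be normal to CE, so CE runs along (−sin 10°, cos 10°); with |CE| = 39.6, E = (-17.00, 48.74). Then |SE| = |E − S| = 48.76.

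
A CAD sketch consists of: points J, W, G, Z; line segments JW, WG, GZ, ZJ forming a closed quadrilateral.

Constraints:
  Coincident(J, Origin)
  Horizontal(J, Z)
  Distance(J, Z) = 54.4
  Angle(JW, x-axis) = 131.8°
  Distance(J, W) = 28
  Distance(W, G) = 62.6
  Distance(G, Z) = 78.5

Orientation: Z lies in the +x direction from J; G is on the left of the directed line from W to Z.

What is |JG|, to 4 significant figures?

73.08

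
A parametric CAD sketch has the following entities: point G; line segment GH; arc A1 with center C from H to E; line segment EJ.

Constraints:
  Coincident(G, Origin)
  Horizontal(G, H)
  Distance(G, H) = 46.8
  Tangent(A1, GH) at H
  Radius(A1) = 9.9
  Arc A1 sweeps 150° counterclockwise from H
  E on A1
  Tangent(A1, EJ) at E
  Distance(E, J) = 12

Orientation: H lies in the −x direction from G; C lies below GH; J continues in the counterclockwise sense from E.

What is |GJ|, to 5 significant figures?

48.056

On A1, H sits at bearing 90° from C; a 150° counterclockwise sweep puts E at bearing 240°, so E = C + 9.9·(cos 240°, sin 240°) = (-51.750, -18.474). The tangent condition forces CE to be normal to EJ, so EJ runs along (−sin 240°, cos 240°); with |EJ| = 12.0, J = (-41.358, -24.474). Then |GJ| = |J − G| = 48.056.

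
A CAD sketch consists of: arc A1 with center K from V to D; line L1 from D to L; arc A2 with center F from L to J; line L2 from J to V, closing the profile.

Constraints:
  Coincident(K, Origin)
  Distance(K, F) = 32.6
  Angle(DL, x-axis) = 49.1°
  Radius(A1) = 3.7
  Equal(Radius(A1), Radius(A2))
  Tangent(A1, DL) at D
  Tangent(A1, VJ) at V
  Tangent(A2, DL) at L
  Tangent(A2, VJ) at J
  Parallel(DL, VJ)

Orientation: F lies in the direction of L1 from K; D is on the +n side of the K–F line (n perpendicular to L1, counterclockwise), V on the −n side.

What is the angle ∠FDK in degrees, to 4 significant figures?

83.52°

K is at the origin and F lies 32.6 along u from K, so F = 32.6·u = (21.34, 24.64). Tangency of A1 to both parallel lines with radius 3.7 puts D and V at K ± 3.7·n: D = (-2.797, 2.423), V = (2.797, -2.423). Then cos ∠FDK = DF·DK / (|DF||DK|), giving 83.52°.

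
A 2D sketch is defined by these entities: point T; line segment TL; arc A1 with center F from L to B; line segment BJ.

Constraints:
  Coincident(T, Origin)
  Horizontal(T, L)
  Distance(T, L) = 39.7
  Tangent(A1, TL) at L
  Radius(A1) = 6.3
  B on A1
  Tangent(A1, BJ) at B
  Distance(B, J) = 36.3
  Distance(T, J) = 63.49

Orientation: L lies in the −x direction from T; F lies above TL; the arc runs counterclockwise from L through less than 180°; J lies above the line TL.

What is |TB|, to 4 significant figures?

34.93

Checks: |FB| = 6.300 ✓; ∠(FB, BJ) = 90.00° ✓; |BJ| = 36.30 ✓; |TJ| = 63.49 ✓.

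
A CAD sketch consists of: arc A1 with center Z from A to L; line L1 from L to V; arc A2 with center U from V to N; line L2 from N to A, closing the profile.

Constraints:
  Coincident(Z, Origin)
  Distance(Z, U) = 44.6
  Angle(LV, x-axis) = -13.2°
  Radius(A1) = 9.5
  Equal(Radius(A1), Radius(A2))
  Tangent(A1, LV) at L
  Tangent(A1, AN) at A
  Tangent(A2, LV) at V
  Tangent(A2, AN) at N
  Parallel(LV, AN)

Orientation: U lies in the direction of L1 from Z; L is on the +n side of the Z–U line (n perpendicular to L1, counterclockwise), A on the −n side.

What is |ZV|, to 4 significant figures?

45.60

The slot axis is L1's direction at -13.2°, so u = (cos -13.2°, sin -13.2°) = (0.9736, -0.2284) and n = (−sin -13.2°, cos -13.2°) = (0.2284, 0.9736). Z is at the origin and U lies 44.6 along u from Z, so U = 44.6·u = (43.42, -10.18). Tangency of A1 to both parallel lines with radius 9.5 puts L and A at Z ± 9.5·n: L = (2.169, 9.249), A = (-2.169, -9.249). Equal radii place V and N the same way about U: V = U + 9.5·n = (45.59, -0.9354), N = U − 9.5·n = (41.25, -19.43). Then |ZV| = |V − Z| = 45.60.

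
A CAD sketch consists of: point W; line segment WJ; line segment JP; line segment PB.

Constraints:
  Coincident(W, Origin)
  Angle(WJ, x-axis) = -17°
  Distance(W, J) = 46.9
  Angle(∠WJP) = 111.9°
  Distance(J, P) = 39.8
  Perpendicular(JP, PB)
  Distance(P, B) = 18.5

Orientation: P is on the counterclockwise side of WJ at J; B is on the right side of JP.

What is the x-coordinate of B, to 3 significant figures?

84.2

W is at the origin; WJ runs at -17.0° with length 46.9, so J = 46.9·(cos -17.0°, sin -17.0°) = (44.9, -13.7). ∠WJP = 111.9°, so JP runs at -17.0° + (180° − 111.9°) = 51.1° from the x-axis; with |JP| = 39.8, P = J + 39.8·(cos 51.1°, sin 51.1°) = (69.8, 17.3). The perpendicularity gives PB at right angles to JP; with |PB| = 18.5 on the right of JP, B = P + 18.5·(0.778, -0.628) = (84.2, 5.64). So B.x = 84.2.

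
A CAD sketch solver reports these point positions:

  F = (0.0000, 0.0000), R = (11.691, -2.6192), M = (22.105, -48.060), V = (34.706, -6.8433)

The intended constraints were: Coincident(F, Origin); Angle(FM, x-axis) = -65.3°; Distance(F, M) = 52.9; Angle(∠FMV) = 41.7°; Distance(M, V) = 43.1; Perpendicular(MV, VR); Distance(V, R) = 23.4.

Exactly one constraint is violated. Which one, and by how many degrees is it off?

Perpendicular(MV, VR) — off by 6.60°.

F = (0.00, 0.00) ✓; FM at -65.30° ✓; |FM| = 52.90 ✓; ∠FMV = 41.70° ✓; |MV| = 43.10 ✓; ∠(MV, VR) = 96.60° ✗; |VR| = 23.40 ✓.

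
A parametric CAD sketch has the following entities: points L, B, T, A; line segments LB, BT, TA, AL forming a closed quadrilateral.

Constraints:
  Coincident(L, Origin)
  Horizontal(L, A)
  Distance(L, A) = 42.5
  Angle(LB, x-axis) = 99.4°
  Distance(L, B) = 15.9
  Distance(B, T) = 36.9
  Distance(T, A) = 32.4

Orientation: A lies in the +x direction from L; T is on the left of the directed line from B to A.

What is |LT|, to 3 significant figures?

43.6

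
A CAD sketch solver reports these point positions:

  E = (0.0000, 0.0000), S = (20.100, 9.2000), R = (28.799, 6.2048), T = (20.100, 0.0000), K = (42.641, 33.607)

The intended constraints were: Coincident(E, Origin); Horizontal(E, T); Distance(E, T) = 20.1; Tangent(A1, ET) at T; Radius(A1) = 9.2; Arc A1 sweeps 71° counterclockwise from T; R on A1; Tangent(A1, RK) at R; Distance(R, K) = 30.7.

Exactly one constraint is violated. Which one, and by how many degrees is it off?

Tangent(A1, RK) at R — off by 7.80°.

E = (0.00, 0.00) ✓; E.y = 0.00, T.y = 0.00 ✓; |ET| = 20.10 ✓; ∠(ST, TE) = 90.00° ✓; |ST| = 9.200 ✓; bearing(S→R) − bearing(S→T) = 71.00° ✓; |SR| = 9.200 ✓; ∠(SR, RK) = 97.80° ✗; |RK| = 30.70 ✓.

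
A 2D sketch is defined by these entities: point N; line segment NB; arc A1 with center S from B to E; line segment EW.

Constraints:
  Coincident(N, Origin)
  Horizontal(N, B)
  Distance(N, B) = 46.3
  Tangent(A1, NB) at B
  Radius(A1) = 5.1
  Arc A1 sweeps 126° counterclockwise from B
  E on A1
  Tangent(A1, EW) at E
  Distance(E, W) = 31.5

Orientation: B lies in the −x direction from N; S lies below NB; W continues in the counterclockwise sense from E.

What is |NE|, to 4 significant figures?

51.07

N is at the origin; N and B share the same y with |NB| = 46.3 and B on the −x side, so B = (-46.30, 0.000). Since A1 is tangent to NB there, SB ⟂ NB, so S = B + (0, -5.1) = (-46.30, -5.100). On A1, B sits at bearing 90° from S; a 126° counterclockwise sweep puts E at bearing 216°, so E = S + 5.1·(cos 216°, sin 216°) = (-50.43, -8.098). Then |NE| = |E − N| = 51.07.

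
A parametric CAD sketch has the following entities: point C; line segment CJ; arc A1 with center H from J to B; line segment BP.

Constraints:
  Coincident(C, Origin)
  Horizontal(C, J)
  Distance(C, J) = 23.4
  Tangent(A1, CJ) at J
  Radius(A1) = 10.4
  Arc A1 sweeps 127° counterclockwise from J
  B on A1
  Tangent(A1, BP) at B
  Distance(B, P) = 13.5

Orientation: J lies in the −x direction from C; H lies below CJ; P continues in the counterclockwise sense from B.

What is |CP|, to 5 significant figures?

36.181

C is at the origin; CJ is horizontal with |CJ| = 23.4 and J on the −x side, so J = (-23.400, 0.0000). A1 meets CJ tangentially, so HJ is at right angles to CJ, so H = J + (0, -10.4) = (-23.400, -10.400). On A1, J sits at bearing 90° from H; a 127° counterclockwise sweep puts B at bearing 217°, so B = H + 10.4·(cos 217°, sin 217°) = (-31.706, -16.659). Since A1 is tangent to BP there, HB ⟂ BP, so BP runs along (−sin 217°, cos 217°); with |BP| = 13.5, P = (-23.581, -27.440). Then |CP| = |P − C| = 36.181.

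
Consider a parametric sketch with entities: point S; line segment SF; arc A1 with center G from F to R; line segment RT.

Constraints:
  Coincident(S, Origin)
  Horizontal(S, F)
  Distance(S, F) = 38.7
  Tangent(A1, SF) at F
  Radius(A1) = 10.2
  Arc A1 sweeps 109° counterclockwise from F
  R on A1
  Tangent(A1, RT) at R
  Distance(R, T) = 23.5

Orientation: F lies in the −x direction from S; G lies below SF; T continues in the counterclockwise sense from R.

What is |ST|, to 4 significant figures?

54.16

S is at the origin; S and F share the same y with |SF| = 38.7 and F on the −x side, so F = (-38.70, 0.000). Tangency of A1 to SF means the radius GF is perpendicular to SF, so G = F + (0, -10.2) = (-38.70, -10.20). On A1, F sits at bearing 90° from G; a 109° counterclockwise sweep puts R at bearing 199°, so R = G + 10.2·(cos 199°, sin 199°) = (-48.34, -13.52). The tangent condition forces GR to be normal to RT, so RT runs along (−sin 199°, cos 199°); with |RT| = 23.5, T = (-40.69, -35.74). Then |ST| = |T − S| = 54.16.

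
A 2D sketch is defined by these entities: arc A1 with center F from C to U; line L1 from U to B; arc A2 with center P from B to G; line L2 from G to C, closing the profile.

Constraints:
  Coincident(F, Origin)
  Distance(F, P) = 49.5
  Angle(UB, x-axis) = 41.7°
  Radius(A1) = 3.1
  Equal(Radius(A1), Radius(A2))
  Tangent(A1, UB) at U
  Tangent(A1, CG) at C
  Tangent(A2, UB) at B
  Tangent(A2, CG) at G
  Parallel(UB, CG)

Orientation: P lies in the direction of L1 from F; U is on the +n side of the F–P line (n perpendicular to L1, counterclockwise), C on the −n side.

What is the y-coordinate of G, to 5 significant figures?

30.614

Tangency of A1 to both parallel lines with radius 3.1 puts U and C at F ± 3.1·n: U = (-2.0622, 2.3146), C = (2.0622, -2.3146). Equal radii place B and G the same way about P: B = P + 3.1·n = (34.896, 35.243), G = P − 3.1·n = (39.021, 30.614). So G.y = 30.614.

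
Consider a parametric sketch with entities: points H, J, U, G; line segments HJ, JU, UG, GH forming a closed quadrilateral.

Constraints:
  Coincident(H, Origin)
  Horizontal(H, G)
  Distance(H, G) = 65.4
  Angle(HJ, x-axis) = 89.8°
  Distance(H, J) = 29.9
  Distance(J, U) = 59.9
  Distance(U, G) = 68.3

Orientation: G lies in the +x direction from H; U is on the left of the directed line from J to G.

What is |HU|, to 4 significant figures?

81.56

H is at the origin; H and G share the same y with |HG| = 65.4 and G in +x, so G = (65.4, 0). HJ runs at 89.8° with |HJ| = 29.9, so J = (0.1044, 29.90). U is determined by |JU| = 59.9 and |UG| = 68.3 together: it lies at the intersection of circle(J, 59.9) and circle(G, 68.3). With |JG| = 71.82, the foot of the radical line on JG is 28.41 from J and the perpendicular offset is √(59.9² − 28.41²) = 52.73. Taking the left-of-JG solution: U = (47.89, 66.02).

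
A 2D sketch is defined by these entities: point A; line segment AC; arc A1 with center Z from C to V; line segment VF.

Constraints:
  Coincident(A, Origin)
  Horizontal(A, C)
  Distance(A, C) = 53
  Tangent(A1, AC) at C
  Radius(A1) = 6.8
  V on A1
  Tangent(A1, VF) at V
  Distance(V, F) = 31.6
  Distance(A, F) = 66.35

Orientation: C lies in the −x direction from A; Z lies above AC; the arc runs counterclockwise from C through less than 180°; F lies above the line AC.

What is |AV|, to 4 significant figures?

47.13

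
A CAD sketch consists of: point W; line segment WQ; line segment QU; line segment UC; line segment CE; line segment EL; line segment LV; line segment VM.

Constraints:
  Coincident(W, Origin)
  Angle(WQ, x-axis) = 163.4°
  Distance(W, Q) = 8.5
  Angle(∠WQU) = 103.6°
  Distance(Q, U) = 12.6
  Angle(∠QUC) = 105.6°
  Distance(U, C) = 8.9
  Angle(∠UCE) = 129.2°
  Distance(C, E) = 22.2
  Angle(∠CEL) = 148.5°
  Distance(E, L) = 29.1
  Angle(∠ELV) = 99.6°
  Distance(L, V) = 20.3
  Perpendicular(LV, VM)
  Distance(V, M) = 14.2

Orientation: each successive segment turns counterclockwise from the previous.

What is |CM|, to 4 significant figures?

38.94

W is at the origin; WQ runs at 163.4° with length 8.5, so Q = (-8.146, 2.428). ∠WQU = 103.6° gives QU at -120.2° from the x-axis; with |QU| = 12.6, U = (-14.48, -8.462). ∠QUC = 105.6° gives UC at -45.80° from the x-axis; with |UC| = 8.9, C = (-8.279, -14.84). ∠UCE = 129.2° gives CE at 5.000° from the x-axis; with |CE| = 22.2, E = (13.84, -12.91). ∠CEL = 148.5° gives EL at 36.50° from the x-axis; with |EL| = 29.1, L = (37.23, 4.402). ∠ELV = 99.6° gives LV at 116.9° from the x-axis; with |LV| = 20.3, V = (28.04, 22.51). The perpendicularity gives VM at right angles to LV, so VM runs at -153.1°; with |VM| = 14.2, M = (15.38, 16.08). Then |CM| = |M − C| = 38.94.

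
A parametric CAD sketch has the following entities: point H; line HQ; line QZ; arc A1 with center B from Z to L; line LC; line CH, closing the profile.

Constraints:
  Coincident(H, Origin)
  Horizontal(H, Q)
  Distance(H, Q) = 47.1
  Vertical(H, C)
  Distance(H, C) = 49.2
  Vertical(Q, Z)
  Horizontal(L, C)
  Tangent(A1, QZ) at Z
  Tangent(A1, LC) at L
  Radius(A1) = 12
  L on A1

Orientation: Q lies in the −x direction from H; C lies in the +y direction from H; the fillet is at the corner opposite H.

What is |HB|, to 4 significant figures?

51.15

H is at the origin; H and Q share the same y with |HQ| = 47.1 and Q on the −x side, so Q = (-47.10, 0.000). HC is vertical with |HC| = 49.2 and C on the +y side, so C = (0.000, 49.20). The virtual corner opposite H is at (-47.10, 49.20). Tangency of A1 to QZ means the radius BZ is perpendicular to QZ and tangency of A1 to LC means the radius BL is perpendicular to LC, with radius 12.0, so the center B sits 12.0 in from both sides at B = (-35.10, 37.20). Then |HB| = |B − H| = 51.15.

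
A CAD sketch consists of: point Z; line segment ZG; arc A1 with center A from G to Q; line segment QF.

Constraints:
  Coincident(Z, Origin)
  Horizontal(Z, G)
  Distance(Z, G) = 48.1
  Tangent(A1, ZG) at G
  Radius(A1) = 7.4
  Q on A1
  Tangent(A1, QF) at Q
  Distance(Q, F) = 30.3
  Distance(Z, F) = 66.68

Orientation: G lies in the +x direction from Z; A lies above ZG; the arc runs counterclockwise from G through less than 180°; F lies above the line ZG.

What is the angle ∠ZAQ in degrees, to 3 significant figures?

172°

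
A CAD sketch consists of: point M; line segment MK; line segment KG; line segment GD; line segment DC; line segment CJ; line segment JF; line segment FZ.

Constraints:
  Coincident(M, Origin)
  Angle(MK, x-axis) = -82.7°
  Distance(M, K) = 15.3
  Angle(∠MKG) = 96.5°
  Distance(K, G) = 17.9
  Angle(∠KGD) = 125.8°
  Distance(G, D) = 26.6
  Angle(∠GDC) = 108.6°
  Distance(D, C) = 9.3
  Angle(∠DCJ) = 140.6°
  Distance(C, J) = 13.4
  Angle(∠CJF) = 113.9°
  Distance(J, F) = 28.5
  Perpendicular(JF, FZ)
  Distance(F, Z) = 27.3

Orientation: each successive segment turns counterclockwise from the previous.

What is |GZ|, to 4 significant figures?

6.742

∠CJF = 113.9° gives JF at -128.1° from the x-axis; with |JF| = 28.5, F = (-0.9954, -4.792). JF ⟂ FZ, so FZ runs at -38.10°; with |FZ| = 27.3, Z = (20.49, -21.64). Then |GZ| = |Z − G| = 6.742.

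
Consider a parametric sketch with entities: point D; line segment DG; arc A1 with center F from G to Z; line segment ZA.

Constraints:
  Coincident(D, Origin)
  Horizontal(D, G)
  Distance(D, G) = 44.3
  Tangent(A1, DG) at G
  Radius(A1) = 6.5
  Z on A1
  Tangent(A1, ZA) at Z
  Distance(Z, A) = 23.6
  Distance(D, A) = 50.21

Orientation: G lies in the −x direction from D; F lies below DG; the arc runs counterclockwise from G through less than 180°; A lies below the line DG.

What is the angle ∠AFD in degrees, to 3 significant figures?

87.8°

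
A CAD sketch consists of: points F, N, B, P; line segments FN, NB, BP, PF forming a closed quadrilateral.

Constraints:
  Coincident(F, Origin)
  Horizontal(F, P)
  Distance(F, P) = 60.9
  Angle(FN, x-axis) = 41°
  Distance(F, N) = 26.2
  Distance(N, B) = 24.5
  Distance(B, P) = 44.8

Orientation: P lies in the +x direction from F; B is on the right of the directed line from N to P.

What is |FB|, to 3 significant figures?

18.1

Checks: |NB| = 24.50 ✓; |BP| = 44.80 ✓.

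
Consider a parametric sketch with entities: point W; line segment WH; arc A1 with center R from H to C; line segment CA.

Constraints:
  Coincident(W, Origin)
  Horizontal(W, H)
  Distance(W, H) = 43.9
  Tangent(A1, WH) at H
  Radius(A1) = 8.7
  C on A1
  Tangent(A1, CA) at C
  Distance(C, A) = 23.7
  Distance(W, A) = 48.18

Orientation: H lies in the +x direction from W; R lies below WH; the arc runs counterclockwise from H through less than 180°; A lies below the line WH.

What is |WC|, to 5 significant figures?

36.291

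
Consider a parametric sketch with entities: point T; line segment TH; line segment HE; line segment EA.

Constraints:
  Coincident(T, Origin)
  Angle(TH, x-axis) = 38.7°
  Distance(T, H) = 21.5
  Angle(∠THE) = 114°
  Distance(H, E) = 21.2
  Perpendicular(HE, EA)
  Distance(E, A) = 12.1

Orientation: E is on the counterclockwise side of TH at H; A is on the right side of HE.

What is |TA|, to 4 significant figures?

43.64

T is at the origin; TH runs at 38.7° with length 21.5, so H = 21.5·(cos 38.7°, sin 38.7°) = (16.78, 13.44). ∠THE = 114.0°, so HE runs at 38.7° + (180° − 114.0°) = 104.7° from the x-axis; with |HE| = 21.2, E = H + 21.2·(cos 104.7°, sin 104.7°) = (11.40, 33.95). The perpendicularity gives EA at right angles to HE; with |EA| = 12.1 on the right of HE, A = E + 12.1·(0.9673, 0.2538) = (23.10, 37.02). Then |TA| = |A − T| = 43.64.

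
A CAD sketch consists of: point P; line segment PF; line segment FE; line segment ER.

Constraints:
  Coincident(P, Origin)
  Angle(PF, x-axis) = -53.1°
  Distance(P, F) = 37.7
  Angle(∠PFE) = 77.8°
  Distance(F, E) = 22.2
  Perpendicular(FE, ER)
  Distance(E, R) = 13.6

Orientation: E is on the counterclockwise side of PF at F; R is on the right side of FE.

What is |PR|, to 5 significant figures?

52.418

P is at the origin; PF runs at -53.1° with length 37.7, so F = 37.7·(cos -53.1°, sin -53.1°) = (22.636, -30.148). ∠PFE = 77.8°, so FE runs at -53.1° + (180° − 77.8°) = 49.100° from the x-axis; with |FE| = 22.2, E = F + 22.2·(cos 49.100°, sin 49.100°) = (37.171, -13.368). FE is perpendicular to ER; with |ER| = 13.6 on the right of FE, R = E + 13.6·(0.75585, -0.65474) = (47.451, -22.273). Then |PR| = |R − P| = 52.418.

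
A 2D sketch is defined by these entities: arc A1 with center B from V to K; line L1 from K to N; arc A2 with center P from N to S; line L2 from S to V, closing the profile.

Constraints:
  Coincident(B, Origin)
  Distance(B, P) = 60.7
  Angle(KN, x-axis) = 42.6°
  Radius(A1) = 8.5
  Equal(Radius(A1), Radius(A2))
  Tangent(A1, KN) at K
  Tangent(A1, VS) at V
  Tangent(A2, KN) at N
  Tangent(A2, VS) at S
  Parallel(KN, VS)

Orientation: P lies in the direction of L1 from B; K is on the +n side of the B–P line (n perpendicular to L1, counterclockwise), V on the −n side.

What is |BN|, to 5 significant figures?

61.292

The slot axis is L1's direction at 42.6°, so u = (cos 42.6°, sin 42.6°) = (0.73610, 0.67688) and n = (−sin 42.6°, cos 42.6°) = (-0.67688, 0.73610). B is at the origin and P lies 60.7 along u from B, so P = 60.7·u = (44.681, 41.086). Tangency of A1 to both parallel lines with radius 8.5 puts K and V at B ± 8.5·n: K = (-5.7534, 6.2568), V = (5.7534, -6.2568). Equal radii place N and S the same way about P: N = P + 8.5·n = (38.928, 47.343), S = P − 8.5·n = (50.435, 34.830). Then |BN| = |N − B| = 61.292.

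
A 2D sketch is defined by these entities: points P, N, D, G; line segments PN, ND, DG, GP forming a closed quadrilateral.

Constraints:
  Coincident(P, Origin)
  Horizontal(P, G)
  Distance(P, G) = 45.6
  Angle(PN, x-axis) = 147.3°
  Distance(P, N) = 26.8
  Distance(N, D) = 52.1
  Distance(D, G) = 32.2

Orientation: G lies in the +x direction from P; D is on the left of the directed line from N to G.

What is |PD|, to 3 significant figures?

38.9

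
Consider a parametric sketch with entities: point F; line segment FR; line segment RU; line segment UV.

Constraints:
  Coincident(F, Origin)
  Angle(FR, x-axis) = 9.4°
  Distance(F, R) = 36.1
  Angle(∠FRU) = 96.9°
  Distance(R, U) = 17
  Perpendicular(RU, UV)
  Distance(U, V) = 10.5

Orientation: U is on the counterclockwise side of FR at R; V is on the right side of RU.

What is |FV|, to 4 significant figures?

51.01

∠FRU = 96.9°, so RU runs at 9.4° + (180° − 96.9°) = 92.50° from the x-axis; with |RU| = 17.0, U = R + 17.0·(cos 92.50°, sin 92.50°) = (34.87, 22.88). RU is perpendicular to UV; with |UV| = 10.5 on the right of RU, V = U + 10.5·(0.9990, 0.04362) = (45.36, 23.34). Then |FV| = |V − F| = 51.01.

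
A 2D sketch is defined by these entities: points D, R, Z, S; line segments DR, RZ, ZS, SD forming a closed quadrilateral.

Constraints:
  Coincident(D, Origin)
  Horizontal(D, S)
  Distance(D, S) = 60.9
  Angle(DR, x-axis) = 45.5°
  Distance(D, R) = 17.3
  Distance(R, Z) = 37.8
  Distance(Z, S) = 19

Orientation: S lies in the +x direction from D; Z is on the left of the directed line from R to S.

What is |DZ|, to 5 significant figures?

52.133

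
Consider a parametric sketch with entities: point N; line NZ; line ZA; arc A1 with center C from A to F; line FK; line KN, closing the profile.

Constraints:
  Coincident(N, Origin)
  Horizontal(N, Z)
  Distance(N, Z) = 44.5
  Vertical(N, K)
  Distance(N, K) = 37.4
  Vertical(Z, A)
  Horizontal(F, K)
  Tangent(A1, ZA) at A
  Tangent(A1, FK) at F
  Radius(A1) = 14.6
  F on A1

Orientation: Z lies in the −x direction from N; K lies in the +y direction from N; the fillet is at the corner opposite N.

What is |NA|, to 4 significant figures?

50.00

N is at the origin; NZ is horizontal with |NZ| = 44.5 and Z on the −x side, so Z = (-44.50, 0.000). N and K share the same x with |NK| = 37.4 and K on the +y side, so K = (0.000, 37.40). The virtual corner opposite N is at (-44.50, 37.40). Since A1 is tangent to ZA there, CA ⟂ ZA and since A1 is tangent to FK there, CF ⟂ FK, with radius 14.6, so the center C sits 14.6 in from both sides at C = (-29.90, 22.80). That places the tangent points at A = (-44.50, 22.80) on ZA and F = (-29.90, 37.40) on FK. Then |NA| = |A − N| = 50.00.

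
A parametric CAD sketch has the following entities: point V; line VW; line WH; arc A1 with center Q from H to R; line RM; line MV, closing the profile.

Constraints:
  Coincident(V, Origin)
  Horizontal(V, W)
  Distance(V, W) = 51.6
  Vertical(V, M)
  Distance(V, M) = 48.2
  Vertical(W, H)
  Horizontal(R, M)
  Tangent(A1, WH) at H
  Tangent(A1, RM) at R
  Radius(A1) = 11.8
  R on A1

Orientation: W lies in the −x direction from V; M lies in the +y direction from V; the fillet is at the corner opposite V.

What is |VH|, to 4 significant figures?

63.15

V is at the origin; V and W share the same y with |VW| = 51.6 and W on the −x side, so W = (-51.60, 0.000). VM is vertical with |VM| = 48.2 and M on the +y side, so M = (0.000, 48.20). The virtual corner opposite V is at (-51.60, 48.20). A1 meets WH tangentially, so QH is at right angles to WH and tangency of A1 to RM means the radius QR is perpendicular to RM, with radius 11.8, so the center Q sits 11.8 in from both sides at Q = (-39.80, 36.40). That places the tangent points at H = (-51.60, 36.40) on WH and R = (-39.80, 48.20) on RM. Then |VH| = |H − V| = 63.15.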